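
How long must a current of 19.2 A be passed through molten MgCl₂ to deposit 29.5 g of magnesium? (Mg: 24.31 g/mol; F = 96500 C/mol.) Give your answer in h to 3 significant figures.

3.39 h

n(Mg) = 29.5 / 24.31 = 1.213 mol
Mg²⁺ + 2e⁻ → Mg, so n(e⁻) = 2 × 1.213 = 2.426 mol
Q = 2.426 × 96500 = 2.341×10^5 C
t = Q / I = 2.341×10^5 / 19.2 = 12190 s = 3.39 h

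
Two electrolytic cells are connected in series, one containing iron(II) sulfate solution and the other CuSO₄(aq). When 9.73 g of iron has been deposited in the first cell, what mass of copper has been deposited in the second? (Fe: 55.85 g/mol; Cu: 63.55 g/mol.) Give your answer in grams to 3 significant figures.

11.1 g

n(Fe) = 9.73 / 55.85 = 0.1742 mol
Fe²⁺ + 2e⁻ → Fe, so n(e⁻) = 2 × 0.1742 = 0.3484 mol
In series, the same 0.3484 mol of electrons flows through the second cell.
Cu²⁺ + 2e⁻ → Cu, so n(Cu) = 0.3484 / 2 = 0.1742 mol
m(Cu) = 0.1742 × 63.55 = 11.1 g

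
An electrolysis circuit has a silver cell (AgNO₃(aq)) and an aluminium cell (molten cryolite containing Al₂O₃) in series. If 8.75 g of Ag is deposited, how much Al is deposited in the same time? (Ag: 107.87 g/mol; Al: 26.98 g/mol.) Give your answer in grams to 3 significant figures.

0.730 g

n(Ag) = 8.75 / 107.87 = 0.08112 mol
Ag⁺ + e⁻ → Ag, so n(e⁻) = 0.08112 mol
In series, the same 0.08112 mol of electrons flows through the second cell.
Al³⁺ + 3e⁻ → Al, so n(Al) = 0.08112 / 3 = 0.02704 mol
m(Al) = 0.02704 × 26.98 = 0.730 g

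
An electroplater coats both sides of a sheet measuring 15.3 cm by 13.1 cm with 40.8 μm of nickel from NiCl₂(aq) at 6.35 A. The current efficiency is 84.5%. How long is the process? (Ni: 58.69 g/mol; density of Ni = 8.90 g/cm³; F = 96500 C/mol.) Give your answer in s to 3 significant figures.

8920 s

Plated area = 2 × 15.3 × 13.1 = 400.9 cm²
Volume = 400.9 × 40.8×10⁻⁴ cm = 1.636 cm³
m(Ni) = 1.636 × 8.90 = 14.56 g
n(Ni) = 14.56 / 58.69 = 0.2481 mol; n(e⁻) = 2 × 0.2481 = 0.4962 mol
Q = 0.4962 × 96500 / 0.845 = 56670 C
t = 56670 / 6.35 = 8924 s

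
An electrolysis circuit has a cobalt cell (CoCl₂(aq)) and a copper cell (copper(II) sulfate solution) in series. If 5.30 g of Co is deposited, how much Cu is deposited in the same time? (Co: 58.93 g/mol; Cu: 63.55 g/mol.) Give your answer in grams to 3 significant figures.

n(Co) = 5.30 / 58.93 = 0.08994 mol
Co²⁺ + 2e⁻ → Co, so n(e⁻) = 2 × 0.08994 = 0.1799 mol
Same current for the same time ⇒ same n(e⁻) = 0.1799 mol in both cells.
Cu²⁺ + 2e⁻ → Cu, so n(Cu) = 0.1799 / 2 = 0.08995 mol
m(Cu) = 0.08995 × 63.55 = 5.72 g

5.72 g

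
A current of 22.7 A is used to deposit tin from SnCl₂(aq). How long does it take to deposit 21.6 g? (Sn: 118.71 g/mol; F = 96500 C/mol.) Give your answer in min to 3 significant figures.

n(Sn) = 21.6 / 118.71 = 0.1820 mol
Sn²⁺ + 2e⁻ → Sn, so n(e⁻) = 2 × 0.1820 = 0.3640 mol
Q = 0.3640 × 96500 = 35130 C
t = Q / I = 35130 / 22.7 = 1548 s = 25.8 min

25.8 min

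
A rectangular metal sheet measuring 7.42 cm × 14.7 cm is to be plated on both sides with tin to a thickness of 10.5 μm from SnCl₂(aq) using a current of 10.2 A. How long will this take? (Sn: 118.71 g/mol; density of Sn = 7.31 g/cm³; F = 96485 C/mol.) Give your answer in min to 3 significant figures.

Plated area = 2 × 7.42 × 14.7 = 218.1 cm²
Volume = 218.1 × 10.5×10⁻⁴ cm = 0.2290 cm³
m(Sn) = 0.2290 × 7.31 = 1.674 g
n(Sn) = 1.674 / 118.71 = 0.01410 mol; n(e⁻) = 2 × 0.01410 = 0.02820 mol
Q = 0.02820 × 96485 = 2721 C
t = 2721 / 10.2 = 266.8 s = 4.45 min

4.45 min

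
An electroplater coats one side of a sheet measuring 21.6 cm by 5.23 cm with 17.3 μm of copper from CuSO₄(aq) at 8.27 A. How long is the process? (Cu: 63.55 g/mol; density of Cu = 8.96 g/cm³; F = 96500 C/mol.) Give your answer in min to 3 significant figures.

Plated area = 21.6 × 5.23 = 113.0 cm²
Volume = 113.0 × 17.3×10⁻⁴ cm = 0.1955 cm³
m(Cu) = 0.1955 × 8.96 = 1.752 g
n(Cu) = 1.752 / 63.55 = 0.02757 mol; n(e⁻) = 2 × 0.02757 = 0.05514 mol
Q = 0.05514 × 96500 = 5321 C
t = 5321 / 8.27 = 643.4 s = 10.7 min

10.7 min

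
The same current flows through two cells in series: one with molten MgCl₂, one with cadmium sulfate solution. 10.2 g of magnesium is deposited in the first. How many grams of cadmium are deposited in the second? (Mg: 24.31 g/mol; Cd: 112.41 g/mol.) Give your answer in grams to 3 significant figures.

47.2 g

n(Mg) = 10.2 / 24.31 = 0.4196 mol
Mg²⁺ + 2e⁻ → Mg, so n(e⁻) = 2 × 0.4196 = 0.8392 mol
Same current for the same time ⇒ same n(e⁻) = 0.8392 mol in both cells.
Cd²⁺ + 2e⁻ → Cd, so n(Cd) = 0.8392 / 2 = 0.4196 mol
m(Cd) = 0.4196 × 112.41 = 47.2 g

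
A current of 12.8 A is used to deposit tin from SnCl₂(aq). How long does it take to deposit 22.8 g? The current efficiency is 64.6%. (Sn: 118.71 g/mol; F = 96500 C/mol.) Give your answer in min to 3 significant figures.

n(Sn) = 22.8 / 118.71 = 0.1921 mol
Sn²⁺ + 2e⁻ → Sn, so n(e⁻) = 2 × 0.1921 = 0.3842 mol
Q = 0.3842 × 96500 / 0.646 = 57390 C
t = Q / I = 57390 / 12.8 = 4484 s = 74.7 min

74.7 min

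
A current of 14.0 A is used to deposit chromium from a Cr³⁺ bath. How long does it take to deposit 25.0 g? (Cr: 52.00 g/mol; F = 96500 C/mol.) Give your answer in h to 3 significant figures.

n(Cr) = 25.0 / 52.00 = 0.4808 mol
Cr³⁺ + 3e⁻ → Cr, so n(e⁻) = 3 × 0.4808 = 1.442 mol
Q = 1.442 × 96500 = 1.392×10^5 C
t = Q / I = 1.392×10^5 / 14.0 = 9943 s = 2.76 h

2.76 h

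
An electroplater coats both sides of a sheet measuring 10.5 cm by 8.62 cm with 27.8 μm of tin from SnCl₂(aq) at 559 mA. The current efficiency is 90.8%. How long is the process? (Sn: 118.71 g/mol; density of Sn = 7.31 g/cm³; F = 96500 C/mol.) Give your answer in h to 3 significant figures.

Plated area = 2 × 10.5 × 8.62 = 181.0 cm²
Volume = 181.0 × 27.8×10⁻⁴ cm = 0.5032 cm³
m(Sn) = 0.5032 × 7.31 = 3.678 g
n(Sn) = 3.678 / 118.71 = 0.03098 mol; n(e⁻) = 2 × 0.03098 = 0.06196 mol
Q = 0.06196 × 96500 / 0.908 = 6585 C
t = 6585 / 0.559 = 11780 s = 3.27 h

3.27 h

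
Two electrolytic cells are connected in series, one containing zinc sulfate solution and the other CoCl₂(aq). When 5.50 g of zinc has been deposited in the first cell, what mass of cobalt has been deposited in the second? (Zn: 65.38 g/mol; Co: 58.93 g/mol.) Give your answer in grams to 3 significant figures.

4.96 g

n(Zn) = 5.50 / 65.38 = 0.08412 mol
Zn²⁺ + 2e⁻ → Zn, so n(e⁻) = 2 × 0.08412 = 0.1682 mol
The cells are in series, so the same charge (and hence the same n(e⁻) = 0.1682 mol) passes through both.
Co²⁺ + 2e⁻ → Co, so n(Co) = 0.1682 / 2 = 0.08410 mol
m(Co) = 0.08410 × 58.93 = 4.96 g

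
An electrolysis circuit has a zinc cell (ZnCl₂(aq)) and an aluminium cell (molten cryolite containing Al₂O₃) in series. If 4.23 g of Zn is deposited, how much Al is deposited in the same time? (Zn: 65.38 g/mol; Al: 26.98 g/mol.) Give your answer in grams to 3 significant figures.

1.16 g

n(Zn) = 4.23 / 65.38 = 0.06470 mol
Zn²⁺ + 2e⁻ → Zn, so n(e⁻) = 2 × 0.06470 = 0.1294 mol
The cells are in series, so the same charge (and hence the same n(e⁻) = 0.1294 mol) passes through both.
Al³⁺ + 3e⁻ → Al, so n(Al) = 0.1294 / 3 = 0.04313 mol
m(Al) = 0.04313 × 26.98 = 1.16 g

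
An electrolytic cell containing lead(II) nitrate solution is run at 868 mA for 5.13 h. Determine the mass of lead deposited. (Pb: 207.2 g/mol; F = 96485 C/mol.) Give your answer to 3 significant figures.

17.2 g

Charge passed = 0.868 × 18468 = 16030 C
Moles of electrons = 16030 / 96485 = 0.1661 mol
Pb²⁺ + 2e⁻ → Pb, so n(Pb) = 0.1661 / 2 = 0.08305 mol
m = 0.08305 × 207.2 = 17.2 g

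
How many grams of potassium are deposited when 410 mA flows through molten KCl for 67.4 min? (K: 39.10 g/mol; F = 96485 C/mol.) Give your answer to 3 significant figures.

Q = It = 0.410 × 4044 = 1658 C
n(e⁻) = 1658 / 96485 = 0.01718 mol
K⁺ + e⁻ → K, so n(K) = 0.01718 mol
m = 0.01718 × 39.10 = 0.672 g

0.672 g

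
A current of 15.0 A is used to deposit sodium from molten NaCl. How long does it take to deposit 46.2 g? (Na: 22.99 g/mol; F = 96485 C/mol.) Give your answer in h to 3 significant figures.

n(Na) = 46.2 / 22.99 = 2.010 mol
Na⁺ + e⁻ → Na, so n(e⁻) = 2.010 mol
Q = 2.010 × 96485 = 1.939×10^5 C
t = Q / I = 1.939×10^5 / 15.0 = 12930 s = 3.59 h

3.59 h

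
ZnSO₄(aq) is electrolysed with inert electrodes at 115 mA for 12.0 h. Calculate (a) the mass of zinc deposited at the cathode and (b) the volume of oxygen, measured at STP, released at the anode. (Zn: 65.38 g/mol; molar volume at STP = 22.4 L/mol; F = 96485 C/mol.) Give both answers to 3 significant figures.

Q = 0.115 × 43200 = 4968 C; n(e⁻) = 4968 / 96485 = 0.05149 mol
Cathode: Zn²⁺ + 2e⁻ → Zn → n(Zn) = 0.05149/2 = 0.02575 mol → 1.68 g
Anode: 2H₂O → O₂ + 4H⁺ + 4e⁻ → n(O₂) = 0.05149/4 = 0.01287 mol → 0.288 L

1.68 g Zn; 0.288 L O₂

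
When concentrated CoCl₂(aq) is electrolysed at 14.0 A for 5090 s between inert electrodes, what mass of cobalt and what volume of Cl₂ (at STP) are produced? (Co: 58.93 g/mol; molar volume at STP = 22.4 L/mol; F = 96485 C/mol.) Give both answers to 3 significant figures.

21.8 g Co; 8.27 L Cl₂

Q = 14.0 × 5090 = 71260 C; n(e⁻) = 71260 / 96485 = 0.7386 mol
Cathode: Co²⁺ + 2e⁻ → Co → n(Co) = 0.7386/2 = 0.3693 mol → 21.8 g
Anode: 2Cl⁻ → Cl₂ + 2e⁻ → n(Cl₂) = 0.7386/2 = 0.3693 mol → 8.27 L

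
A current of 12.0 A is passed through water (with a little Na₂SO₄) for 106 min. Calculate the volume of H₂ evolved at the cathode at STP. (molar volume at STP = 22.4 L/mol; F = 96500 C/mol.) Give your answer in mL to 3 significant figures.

8860 mL

Q = It = 12.0 × 6360 = 76320 C
n(e⁻) = Q/F = 76320/96500 = 0.7909 mol
2H⁺ + 2e⁻ → H₂, so n(H₂) = 0.7909 / 2 = 0.3955 mol
V = 0.3955 × 22.4 = 8.859 L
= 8860 mL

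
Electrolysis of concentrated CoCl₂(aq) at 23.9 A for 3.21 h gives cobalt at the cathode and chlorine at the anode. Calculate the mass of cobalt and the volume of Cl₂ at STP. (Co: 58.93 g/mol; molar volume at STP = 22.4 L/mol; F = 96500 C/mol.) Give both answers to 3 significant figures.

Q = 23.9 × 11556 = 2.762×10^5 C; n(e⁻) = 2.762×10^5 / 96500 = 2.862 mol
Cathode: Co²⁺ + 2e⁻ → Co → n(Co) = 2.862/2 = 1.431 mol → 84.3 g
Anode: 2Cl⁻ → Cl₂ + 2e⁻ → n(Cl₂) = 2.862/2 = 1.431 mol → 32.1 L

84.3 g Co; 32.1 L Cl₂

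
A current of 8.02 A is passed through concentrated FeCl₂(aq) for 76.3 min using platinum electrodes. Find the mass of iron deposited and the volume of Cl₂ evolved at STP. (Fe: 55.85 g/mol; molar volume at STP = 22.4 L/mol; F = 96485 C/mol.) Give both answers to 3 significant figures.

10.6 g Fe; 4.26 L Cl₂

Q = 8.02 × 4578 = 36720 C; n(e⁻) = 36720 / 96485 = 0.3806 mol
Cathode: Fe²⁺ + 2e⁻ → Fe → n(Fe) = 0.3806/2 = 0.1903 mol → 10.6 g
Anode: 2Cl⁻ → Cl₂ + 2e⁻ → n(Cl₂) = 0.3806/2 = 0.1903 mol → 4.26 L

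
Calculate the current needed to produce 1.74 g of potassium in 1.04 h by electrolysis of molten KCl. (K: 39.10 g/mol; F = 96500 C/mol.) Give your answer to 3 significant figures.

1.15 A

n(K) = 1.74 / 39.10 = 0.04450 mol
K⁺ + e⁻ → K, so n(e⁻) = 0.04450 mol
Q = 0.04450 × 96500 = 4294 C
I = Q / t = 4294 / 3744 s = 1.15 A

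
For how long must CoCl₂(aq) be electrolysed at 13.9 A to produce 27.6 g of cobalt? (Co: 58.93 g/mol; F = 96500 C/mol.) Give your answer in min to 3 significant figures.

108 min

n(Co) = 27.6 / 58.93 = 0.4684 mol
Co²⁺ + 2e⁻ → Co, so n(e⁻) = 2 × 0.4684 = 0.9368 mol
Q = 0.9368 × 96500 = 90400 C
t = Q / I = 90400 / 13.9 = 6504 s = 108 min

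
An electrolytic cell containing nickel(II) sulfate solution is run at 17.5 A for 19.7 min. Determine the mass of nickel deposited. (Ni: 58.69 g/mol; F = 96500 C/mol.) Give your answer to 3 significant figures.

6.29 g

Charge passed = 17.5 × 1182 = 20690 C
n(e⁻) = 20690 / 96500 = 0.2144 mol
Ni²⁺ + 2e⁻ → Ni, so n(Ni) = 0.2144 / 2 = 0.1072 mol
m = 0.1072 × 58.69 = 6.29 g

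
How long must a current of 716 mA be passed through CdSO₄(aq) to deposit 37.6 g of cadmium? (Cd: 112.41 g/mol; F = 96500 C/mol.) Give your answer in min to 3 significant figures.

1500 min

n(Cd) = 37.6 / 112.41 = 0.3345 mol
Cd²⁺ + 2e⁻ → Cd, so n(e⁻) = 2 × 0.3345 = 0.6690 mol
Q = 0.6690 × 96500 = 64560 C
t = Q / I = 64560 / 0.716 = 90170 s = 1500 min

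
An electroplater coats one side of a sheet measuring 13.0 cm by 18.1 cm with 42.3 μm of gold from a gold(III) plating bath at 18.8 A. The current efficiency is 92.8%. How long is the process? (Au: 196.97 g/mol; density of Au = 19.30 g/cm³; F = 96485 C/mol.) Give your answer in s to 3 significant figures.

Plated area = 13.0 × 18.1 = 235.3 cm²
Volume = 235.3 × 42.3×10⁻⁴ cm = 0.9953 cm³
m(Au) = 0.9953 × 19.30 = 19.21 g
n(Au) = 19.21 / 196.97 = 0.09753 mol; n(e⁻) = 3 × 0.09753 = 0.2926 mol
Q = 0.2926 × 96485 / 0.928 = 30420 C
t = 30420 / 18.8 = 1618 s

1620 s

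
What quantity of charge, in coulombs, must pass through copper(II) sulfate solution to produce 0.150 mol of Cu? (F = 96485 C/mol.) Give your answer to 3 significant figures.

Cu²⁺ + 2e⁻ → Cu, so n(e⁻) = 2 × 0.150 = 0.3000 mol
Q = 0.3000 × 96485 = 28950 C

28900 C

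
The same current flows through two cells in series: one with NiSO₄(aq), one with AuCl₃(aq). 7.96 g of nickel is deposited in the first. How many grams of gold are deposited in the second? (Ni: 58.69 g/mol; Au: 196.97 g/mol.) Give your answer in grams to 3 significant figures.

17.8 g

n(Ni) = 7.96 / 58.69 = 0.1356 mol
Ni²⁺ + 2e⁻ → Ni, so n(e⁻) = 2 × 0.1356 = 0.2712 mol
The cells are in series, so the same charge (and hence the same n(e⁻) = 0.2712 mol) passes through both.
Au³⁺ + 3e⁻ → Au, so n(Au) = 0.2712 / 3 = 0.09040 mol
m(Au) = 0.09040 × 196.97 = 17.8 g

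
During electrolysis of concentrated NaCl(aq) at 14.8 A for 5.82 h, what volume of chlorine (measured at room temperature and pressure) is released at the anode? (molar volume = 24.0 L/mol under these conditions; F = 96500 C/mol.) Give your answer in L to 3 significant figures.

Charge passed = 14.8 × 20952 = 3.101×10^5 C
n(e⁻) = Q/F = 3.101×10^5/96500 = 3.213 mol
2Cl⁻ → Cl₂ + 2e⁻, so n(Cl₂) = 3.213 / 2 = 1.607 mol
V = 1.607 × 24.0 = 38.57 L

38.6 L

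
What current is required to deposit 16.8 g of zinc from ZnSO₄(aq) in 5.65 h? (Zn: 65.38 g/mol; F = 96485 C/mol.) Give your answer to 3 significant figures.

2.44 A

n(Zn) = 16.8 / 65.38 = 0.2570 mol
Zn²⁺ + 2e⁻ → Zn, so n(e⁻) = 2 × 0.2570 = 0.5140 mol
Q = 0.5140 × 96485 = 49590 C
I = Q / t = 49590 / 20340 s = 2.44 A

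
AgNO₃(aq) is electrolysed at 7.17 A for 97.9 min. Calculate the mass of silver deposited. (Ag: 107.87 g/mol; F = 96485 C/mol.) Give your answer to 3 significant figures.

Charge passed = 7.17 × 5874 = 42120 C
n(e⁻) = 42120 / 96485 = 0.4365 mol
Ag⁺ + e⁻ → Ag, so n(Ag) = 0.4365 mol
m = 0.4365 × 107.87 = 47.1 g

47.1 g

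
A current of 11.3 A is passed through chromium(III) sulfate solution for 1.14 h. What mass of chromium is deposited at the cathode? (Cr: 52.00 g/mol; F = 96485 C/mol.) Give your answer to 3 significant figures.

Charge passed = 11.3 × 4104 = 46380 C
n(e⁻) = Q/F = 46380/96485 = 0.4807 mol
Cr³⁺ + 3e⁻ → Cr, so n(Cr) = 0.4807 / 3 = 0.1602 mol
m = 0.1602 × 52.00 = 8.33 g

8.33 g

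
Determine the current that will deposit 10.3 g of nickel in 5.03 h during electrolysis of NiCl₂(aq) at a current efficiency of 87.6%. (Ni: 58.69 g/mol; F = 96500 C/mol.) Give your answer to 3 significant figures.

2.14 A

n(Ni) = 10.3 / 58.69 = 0.1755 mol
Ni²⁺ + 2e⁻ → Ni, so n(e⁻) = 2 × 0.1755 = 0.3510 mol
Q = 0.3510 × 96500 / 0.876 = 38670 C
I = Q / t = 38670 / 18108 s = 2.14 A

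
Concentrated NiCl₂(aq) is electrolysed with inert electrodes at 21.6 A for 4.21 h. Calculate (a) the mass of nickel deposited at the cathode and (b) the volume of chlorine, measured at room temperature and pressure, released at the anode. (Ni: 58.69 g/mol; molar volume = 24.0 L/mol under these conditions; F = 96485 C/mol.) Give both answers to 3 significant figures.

Q = 21.6 × 15156 = 3.274×10^5 C; n(e⁻) = 3.274×10^5 / 96485 = 3.393 mol
Cathode: Ni²⁺ + 2e⁻ → Ni → n(Ni) = 3.393/2 = 1.697 mol → 99.6 g
Anode: 2Cl⁻ → Cl₂ + 2e⁻ → n(Cl₂) = 3.393/2 = 1.697 mol → 40.7 L

99.6 g Ni; 40.7 L Cl₂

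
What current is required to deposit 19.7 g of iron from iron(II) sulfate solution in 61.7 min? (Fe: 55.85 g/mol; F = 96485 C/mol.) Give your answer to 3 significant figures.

18.4 A

n(Fe) = 19.7 / 55.85 = 0.3527 mol
Fe²⁺ + 2e⁻ → Fe, so n(e⁻) = 2 × 0.3527 = 0.7054 mol
Q = 0.7054 × 96485 = 68060 C
I = Q / t = 68060 / 3702 s = 18.4 A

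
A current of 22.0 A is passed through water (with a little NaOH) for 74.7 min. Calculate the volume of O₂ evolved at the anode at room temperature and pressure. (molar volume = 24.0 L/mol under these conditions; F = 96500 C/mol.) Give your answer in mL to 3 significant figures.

6130 mL

Charge passed = 22.0 × 4482 = 98600 C
n(e⁻) = Q/F = 98600/96500 = 1.022 mol
2H₂O → O₂ + 4H⁺ + 4e⁻, so n(O₂) = 1.022 / 4 = 0.2555 mol
V = 0.2555 × 24.0 = 6.132 L
= 6130 mL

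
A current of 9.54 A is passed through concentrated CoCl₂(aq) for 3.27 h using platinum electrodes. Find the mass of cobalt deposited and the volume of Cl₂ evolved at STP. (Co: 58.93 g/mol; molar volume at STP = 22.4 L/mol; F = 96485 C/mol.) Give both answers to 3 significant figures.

Q = 9.54 × 11772 = 1.123×10^5 C; n(e⁻) = 1.123×10^5 / 96485 = 1.164 mol
Cathode: Co²⁺ + 2e⁻ → Co → n(Co) = 1.164/2 = 0.5820 mol → 34.3 g
Anode: 2Cl⁻ → Cl₂ + 2e⁻ → n(Cl₂) = 1.164/2 = 0.5820 mol → 13.0 L

34.3 g Co; 13.0 L Cl₂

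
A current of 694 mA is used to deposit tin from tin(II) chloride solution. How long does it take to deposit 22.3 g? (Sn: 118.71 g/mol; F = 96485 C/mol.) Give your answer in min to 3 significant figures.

n(Sn) = 22.3 / 118.71 = 0.1879 mol
Sn²⁺ + 2e⁻ → Sn, so n(e⁻) = 2 × 0.1879 = 0.3758 mol
Q = 0.3758 × 96485 = 36260 C
t = Q / I = 36260 / 0.694 = 52250 s = 871 min

871 min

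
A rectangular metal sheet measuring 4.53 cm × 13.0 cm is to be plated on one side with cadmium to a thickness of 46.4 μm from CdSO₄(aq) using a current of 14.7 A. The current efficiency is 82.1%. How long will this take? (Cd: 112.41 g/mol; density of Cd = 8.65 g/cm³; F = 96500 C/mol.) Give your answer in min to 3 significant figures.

5.60 min

Plated area = 4.53 × 13.0 = 58.89 cm²
Volume = 58.89 × 46.4×10⁻⁴ cm = 0.2732 cm³
m(Cd) = 0.2732 × 8.65 = 2.363 g
n(Cd) = 2.363 / 112.41 = 0.02102 mol; n(e⁻) = 2 × 0.02102 = 0.04204 mol
Q = 0.04204 × 96500 / 0.821 = 4941 C
t = 4941 / 14.7 = 336.1 s = 5.60 min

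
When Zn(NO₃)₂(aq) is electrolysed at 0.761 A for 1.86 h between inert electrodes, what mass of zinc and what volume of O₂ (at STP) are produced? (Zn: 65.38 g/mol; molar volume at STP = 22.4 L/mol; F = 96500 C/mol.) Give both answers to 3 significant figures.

1.73 g Zn; 0.296 L O₂

Q = 0.761 × 6696 = 5096 C; n(e⁻) = 5096 / 96500 = 0.05281 mol
Cathode: Zn²⁺ + 2e⁻ → Zn → n(Zn) = 0.05281/2 = 0.02641 mol → 1.73 g
Anode: 2H₂O → O₂ + 4H⁺ + 4e⁻ → n(O₂) = 0.05281/4 = 0.01320 mol → 0.296 L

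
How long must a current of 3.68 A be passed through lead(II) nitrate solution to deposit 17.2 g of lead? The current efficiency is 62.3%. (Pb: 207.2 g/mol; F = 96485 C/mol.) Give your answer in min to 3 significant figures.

116 min

n(Pb) = 17.2 / 207.2 = 0.08301 mol
Pb²⁺ + 2e⁻ → Pb, so n(e⁻) = 2 × 0.08301 = 0.1660 mol
Q = 0.1660 × 96485 / 0.623 = 25710 C
t = Q / I = 25710 / 3.68 = 6986 s = 116 min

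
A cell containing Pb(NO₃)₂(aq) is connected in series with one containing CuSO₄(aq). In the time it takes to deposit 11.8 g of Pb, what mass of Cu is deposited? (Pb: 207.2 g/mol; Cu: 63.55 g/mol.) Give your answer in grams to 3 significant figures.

3.62 g

n(Pb) = 11.8 / 207.2 = 0.05695 mol
Pb²⁺ + 2e⁻ → Pb, so n(e⁻) = 2 × 0.05695 = 0.1139 mol
Since the cells are in series, n(e⁻) in the Cu cell is also 0.1139 mol.
Cu²⁺ + 2e⁻ → Cu, so n(Cu) = 0.1139 / 2 = 0.05695 mol
m(Cu) = 0.05695 × 63.55 = 3.62 g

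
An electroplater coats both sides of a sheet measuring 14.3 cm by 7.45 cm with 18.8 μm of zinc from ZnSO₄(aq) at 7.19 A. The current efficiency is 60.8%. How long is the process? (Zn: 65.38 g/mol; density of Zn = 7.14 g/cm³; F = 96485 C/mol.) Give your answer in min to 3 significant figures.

Plated area = 2 × 14.3 × 7.45 = 213.1 cm²
Volume = 213.1 × 18.8×10⁻⁴ cm = 0.4006 cm³
m(Zn) = 0.4006 × 7.14 = 2.860 g
n(Zn) = 2.860 / 65.38 = 0.04374 mol; n(e⁻) = 2 × 0.04374 = 0.08748 mol
Q = 0.08748 × 96485 / 0.608 = 13880 C
t = 13880 / 7.19 = 1930 s = 32.2 min

32.2 min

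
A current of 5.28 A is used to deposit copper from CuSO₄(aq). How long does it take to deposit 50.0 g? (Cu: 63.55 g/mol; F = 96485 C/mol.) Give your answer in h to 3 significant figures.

n(Cu) = 50.0 / 63.55 = 0.7868 mol
Cu²⁺ + 2e⁻ → Cu, so n(e⁻) = 2 × 0.7868 = 1.574 mol
Q = 1.574 × 96485 = 1.519×10^5 C
t = Q / I = 1.519×10^5 / 5.28 = 28770 s = 7.99 h

7.99 h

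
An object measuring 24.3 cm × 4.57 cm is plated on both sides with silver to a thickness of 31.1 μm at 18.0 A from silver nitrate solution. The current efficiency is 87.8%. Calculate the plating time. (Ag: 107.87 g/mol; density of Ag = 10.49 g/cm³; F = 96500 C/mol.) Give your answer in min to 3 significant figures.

6.84 min

Plated area = 2 × 24.3 × 4.57 = 222.1 cm²
Volume = 222.1 × 31.1×10⁻⁴ cm = 0.6907 cm³
m(Ag) = 0.6907 × 10.49 = 7.245 g
n(Ag) = 7.245 / 107.87 = 0.06716 mol; n(e⁻) = 0.06716 mol
Q = 0.06716 × 96500 / 0.878 = 7381 C
t = 7381 / 18.0 = 410.1 s = 6.84 min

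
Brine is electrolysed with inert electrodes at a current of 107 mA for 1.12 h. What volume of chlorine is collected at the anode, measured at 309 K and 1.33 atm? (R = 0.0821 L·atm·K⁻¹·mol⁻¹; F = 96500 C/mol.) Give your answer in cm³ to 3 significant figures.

42.6 cm³

Charge passed = 0.107 × 4032 = 431.4 C
n(e⁻) = Q/F = 431.4/96500 = 0.004470 mol
2Cl⁻ → Cl₂ + 2e⁻, so n(Cl₂) = 0.004470 / 2 = 0.002235 mol
V = nRT/P = 0.002235 × 0.0821 × 309 / 1.33 = 0.04263 L
= 42.6 cm³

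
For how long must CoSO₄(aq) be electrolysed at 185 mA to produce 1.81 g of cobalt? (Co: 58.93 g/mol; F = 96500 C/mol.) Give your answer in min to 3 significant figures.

n(Co) = 1.81 / 58.93 = 0.03071 mol
Co²⁺ + 2e⁻ → Co, so n(e⁻) = 2 × 0.03071 = 0.06142 mol
Q = 0.06142 × 96500 = 5927 C
t = Q / I = 5927 / 0.185 = 32040 s = 534 min

534 min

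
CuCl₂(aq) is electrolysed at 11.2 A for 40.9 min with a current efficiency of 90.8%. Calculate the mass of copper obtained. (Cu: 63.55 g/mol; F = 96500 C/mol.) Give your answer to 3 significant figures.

Q = 11.2 × 2454 = 27480 C
n(e⁻) = 27480 / 96500 = 0.2848 mol
Cu²⁺ + 2e⁻ → Cu, so theoretical m(Cu) = 0.1424 × 63.55 = 9.050 g
Actual mass = 90.8% × 9.050 = 8.22 g

8.22 g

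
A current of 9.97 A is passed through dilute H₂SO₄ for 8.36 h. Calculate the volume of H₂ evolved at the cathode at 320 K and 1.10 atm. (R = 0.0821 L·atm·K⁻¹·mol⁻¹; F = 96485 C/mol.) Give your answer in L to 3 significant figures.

37.1 L

Q = It = 9.97 × 30096 = 3.001×10^5 C
n(e⁻) = Q/F = 3.001×10^5/96485 = 3.110 mol
2H⁺ + 2e⁻ → H₂, so n(H₂) = 3.110 / 2 = 1.555 mol
V = nRT/P = 1.555 × 0.0821 × 320 / 1.10 = 37.14 L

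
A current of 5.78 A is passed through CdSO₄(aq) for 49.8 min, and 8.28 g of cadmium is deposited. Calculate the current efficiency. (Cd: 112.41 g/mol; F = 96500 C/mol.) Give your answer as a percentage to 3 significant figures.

Q = 5.78 × 2988 = 17270 C
n(e⁻) = 17270 / 96500 = 0.1790 mol
Cd²⁺ + 2e⁻ → Cd, so theoretical n(Cd) = 0.08950 mol → 10.06 g
Efficiency = 8.28 / 10.06 = 0.8231 = 82.3%

82.3%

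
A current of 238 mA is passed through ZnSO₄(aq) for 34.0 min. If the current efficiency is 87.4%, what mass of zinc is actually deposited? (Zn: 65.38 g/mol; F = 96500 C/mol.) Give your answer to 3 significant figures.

0.144 g

Q = 0.238 × 2040 = 485.5 C
n(e⁻) = 485.5 / 96500 = 0.005031 mol
Zn²⁺ + 2e⁻ → Zn, so theoretical m(Zn) = 0.002516 × 65.38 = 0.1645 g
Actual mass = 87.4% × 0.1645 = 0.144 g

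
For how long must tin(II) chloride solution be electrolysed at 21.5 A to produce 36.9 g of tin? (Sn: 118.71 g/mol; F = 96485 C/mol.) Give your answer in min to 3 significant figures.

46.5 min

n(Sn) = 36.9 / 118.71 = 0.3108 mol
Sn²⁺ + 2e⁻ → Sn, so n(e⁻) = 2 × 0.3108 = 0.6216 mol
Q = 0.6216 × 96485 = 59980 C
t = Q / I = 59980 / 21.5 = 2790 s = 46.5 min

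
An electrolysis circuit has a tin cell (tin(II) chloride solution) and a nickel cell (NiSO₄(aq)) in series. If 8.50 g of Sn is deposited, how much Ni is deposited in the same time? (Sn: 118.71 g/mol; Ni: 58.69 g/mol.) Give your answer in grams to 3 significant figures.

4.20 g

n(Sn) = 8.50 / 118.71 = 0.07160 mol
Sn²⁺ + 2e⁻ → Sn, so n(e⁻) = 2 × 0.07160 = 0.1432 mol
Since the cells are in series, n(e⁻) in the Ni cell is also 0.1432 mol.
Ni²⁺ + 2e⁻ → Ni, so n(Ni) = 0.1432 / 2 = 0.07160 mol
m(Ni) = 0.07160 × 58.69 = 4.20 g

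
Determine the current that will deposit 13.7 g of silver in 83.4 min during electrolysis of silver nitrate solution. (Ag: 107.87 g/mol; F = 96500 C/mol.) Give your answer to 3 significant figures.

2.45 A

n(Ag) = 13.7 / 107.87 = 0.1270 mol
Ag⁺ + e⁻ → Ag, so n(e⁻) = 0.1270 mol
Q = 0.1270 × 96500 = 12260 C
I = Q / t = 12260 / 5004 s = 2.45 A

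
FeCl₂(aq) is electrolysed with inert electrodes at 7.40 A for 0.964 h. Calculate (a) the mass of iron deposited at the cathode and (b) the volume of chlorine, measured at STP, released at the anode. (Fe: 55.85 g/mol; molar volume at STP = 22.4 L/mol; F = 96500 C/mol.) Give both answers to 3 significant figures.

7.43 g Fe; 2.98 L Cl₂

Q = 7.40 × 3470.4 = 25680 C; n(e⁻) = 25680 / 96500 = 0.2661 mol
Cathode: Fe²⁺ + 2e⁻ → Fe → n(Fe) = 0.2661/2 = 0.1331 mol → 7.43 g
Anode: 2Cl⁻ → Cl₂ + 2e⁻ → n(Cl₂) = 0.2661/2 = 0.1331 mol → 2.98 L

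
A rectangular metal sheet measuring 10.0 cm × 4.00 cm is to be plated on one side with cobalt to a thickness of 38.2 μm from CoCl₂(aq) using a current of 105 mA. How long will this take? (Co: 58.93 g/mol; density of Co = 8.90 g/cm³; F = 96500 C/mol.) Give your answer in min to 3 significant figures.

Plated area = 10.0 × 4.00 = 40.00 cm²
Volume = 40.00 × 38.2×10⁻⁴ cm = 0.1528 cm³
m(Co) = 0.1528 × 8.90 = 1.360 g
n(Co) = 1.360 / 58.93 = 0.02308 mol; n(e⁻) = 2 × 0.02308 = 0.04616 mol
Q = 0.04616 × 96500 = 4454 C
t = 4454 / 0.105 = 42420 s = 707 min

707 min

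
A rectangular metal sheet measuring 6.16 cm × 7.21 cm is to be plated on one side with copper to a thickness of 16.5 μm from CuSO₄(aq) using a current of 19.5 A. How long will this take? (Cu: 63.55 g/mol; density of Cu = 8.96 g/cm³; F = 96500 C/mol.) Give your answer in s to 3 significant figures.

102 s

Plated area = 6.16 × 7.21 = 44.41 cm²
Volume = 44.41 × 16.5×10⁻⁴ cm = 0.07328 cm³
m(Cu) = 0.07328 × 8.96 = 0.6566 g
n(Cu) = 0.6566 / 63.55 = 0.01033 mol; n(e⁻) = 2 × 0.01033 = 0.02066 mol
Q = 0.02066 × 96500 = 1994 C
t = 1994 / 19.5 = 102.3 s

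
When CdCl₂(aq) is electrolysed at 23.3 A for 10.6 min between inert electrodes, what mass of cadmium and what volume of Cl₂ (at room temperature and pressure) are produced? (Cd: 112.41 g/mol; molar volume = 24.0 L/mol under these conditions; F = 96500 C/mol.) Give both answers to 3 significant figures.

8.63 g Cd; 1.84 L Cl₂

Q = 23.3 × 636 = 14820 C; n(e⁻) = 14820 / 96500 = 0.1536 mol
Cathode: Cd²⁺ + 2e⁻ → Cd → n(Cd) = 0.1536/2 = 0.07680 mol → 8.63 g
Anode: 2Cl⁻ → Cl₂ + 2e⁻ → n(Cl₂) = 0.1536/2 = 0.07680 mol → 1.84 L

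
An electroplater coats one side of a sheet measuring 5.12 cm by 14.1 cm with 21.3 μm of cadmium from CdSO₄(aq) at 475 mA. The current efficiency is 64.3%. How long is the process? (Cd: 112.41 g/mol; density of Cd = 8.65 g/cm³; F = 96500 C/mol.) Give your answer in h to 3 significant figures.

2.08 h

Plated area = 5.12 × 14.1 = 72.19 cm²
Volume = 72.19 × 21.3×10⁻⁴ cm = 0.1538 cm³
m(Cd) = 0.1538 × 8.65 = 1.330 g
n(Cd) = 1.330 / 112.41 = 0.01183 mol; n(e⁻) = 2 × 0.01183 = 0.02366 mol
Q = 0.02366 × 96500 / 0.643 = 3551 C
t = 3551 / 0.475 = 7476 s = 2.08 h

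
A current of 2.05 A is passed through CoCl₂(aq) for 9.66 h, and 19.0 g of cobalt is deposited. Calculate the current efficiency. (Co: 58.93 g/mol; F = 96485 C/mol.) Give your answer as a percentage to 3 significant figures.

87.3%

Q = 2.05 × 34776 = 71290 C
n(e⁻) = 71290 / 96485 = 0.7389 mol
Co²⁺ + 2e⁻ → Co, so theoretical n(Co) = 0.3695 mol → 21.77 g
Efficiency = 19.0 / 21.77 = 0.8728 = 87.3%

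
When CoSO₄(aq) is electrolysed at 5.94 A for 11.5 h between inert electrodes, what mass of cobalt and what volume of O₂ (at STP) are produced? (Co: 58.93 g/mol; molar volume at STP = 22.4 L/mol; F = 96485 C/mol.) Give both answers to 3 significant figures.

Q = 5.94 × 41400 = 2.459×10^5 C; n(e⁻) = 2.459×10^5 / 96485 = 2.549 mol
Cathode: Co²⁺ + 2e⁻ → Co → n(Co) = 2.549/2 = 1.275 mol → 75.1 g
Anode: 2H₂O → O₂ + 4H⁺ + 4e⁻ → n(O₂) = 2.549/4 = 0.6373 mol → 14.3 L

75.1 g Co; 14.3 L O₂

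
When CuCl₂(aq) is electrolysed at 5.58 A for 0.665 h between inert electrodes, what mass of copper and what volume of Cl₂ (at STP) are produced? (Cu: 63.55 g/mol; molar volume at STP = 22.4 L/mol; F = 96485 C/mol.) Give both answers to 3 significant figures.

4.40 g Cu; 1.55 L Cl₂

Q = 5.58 × 2394 = 13360 C; n(e⁻) = 13360 / 96485 = 0.1385 mol
Cathode: Cu²⁺ + 2e⁻ → Cu → n(Cu) = 0.1385/2 = 0.06925 mol → 4.40 g
Anode: 2Cl⁻ → Cl₂ + 2e⁻ → n(Cl₂) = 0.1385/2 = 0.06925 mol → 1.55 L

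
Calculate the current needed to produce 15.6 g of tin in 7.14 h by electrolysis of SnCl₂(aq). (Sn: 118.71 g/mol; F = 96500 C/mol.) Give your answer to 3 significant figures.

0.987 A

n(Sn) = 15.6 / 118.71 = 0.1314 mol
Sn²⁺ + 2e⁻ → Sn, so n(e⁻) = 2 × 0.1314 = 0.2628 mol
Q = 0.2628 × 96500 = 25360 C
I = Q / t = 25360 / 25704 s = 0.987 A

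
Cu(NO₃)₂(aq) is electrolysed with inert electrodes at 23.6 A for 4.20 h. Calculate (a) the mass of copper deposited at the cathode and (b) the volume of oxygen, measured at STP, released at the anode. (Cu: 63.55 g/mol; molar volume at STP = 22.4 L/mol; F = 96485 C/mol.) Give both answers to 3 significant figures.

118 g Cu; 20.7 L O₂

Q = 23.6 × 15120 = 3.568×10^5 C; n(e⁻) = 3.568×10^5 / 96485 = 3.698 mol
Cathode: Cu²⁺ + 2e⁻ → Cu → n(Cu) = 3.698/2 = 1.849 mol → 118 g
Anode: 2H₂O → O₂ + 4H⁺ + 4e⁻ → n(O₂) = 3.698/4 = 0.9245 mol → 20.7 L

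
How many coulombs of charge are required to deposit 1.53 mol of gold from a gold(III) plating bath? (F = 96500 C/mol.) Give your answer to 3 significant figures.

4.43×10^5 C

Au³⁺ + 3e⁻ → Au, so n(e⁻) = 3 × 1.53 = 4.590 mol
Q = 4.590 × 96500 = 4.429×10^5 C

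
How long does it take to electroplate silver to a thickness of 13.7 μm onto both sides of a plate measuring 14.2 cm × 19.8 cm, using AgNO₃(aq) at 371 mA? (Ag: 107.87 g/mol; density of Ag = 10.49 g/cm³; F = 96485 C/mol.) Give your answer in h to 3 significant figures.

5.41 h

Plated area = 2 × 14.2 × 19.8 = 562.3 cm²
Volume = 562.3 × 13.7×10⁻⁴ cm = 0.7704 cm³
m(Ag) = 0.7704 × 10.49 = 8.081 g
n(Ag) = 8.081 / 107.87 = 0.07491 mol; n(e⁻) = 0.07491 mol
Q = 0.07491 × 96485 = 7228 C
t = 7228 / 0.371 = 19480 s = 5.41 h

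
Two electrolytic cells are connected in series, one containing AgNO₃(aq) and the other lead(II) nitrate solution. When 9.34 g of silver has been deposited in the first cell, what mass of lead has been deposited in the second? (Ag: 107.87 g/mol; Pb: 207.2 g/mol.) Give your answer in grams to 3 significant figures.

n(Ag) = 9.34 / 107.87 = 0.08659 mol
Ag⁺ + e⁻ → Ag, so n(e⁻) = 0.08659 mol
Same current for the same time ⇒ same n(e⁻) = 0.08659 mol in both cells.
Pb²⁺ + 2e⁻ → Pb, so n(Pb) = 0.08659 / 2 = 0.04330 mol
m(Pb) = 0.04330 × 207.2 = 8.97 g

8.97 g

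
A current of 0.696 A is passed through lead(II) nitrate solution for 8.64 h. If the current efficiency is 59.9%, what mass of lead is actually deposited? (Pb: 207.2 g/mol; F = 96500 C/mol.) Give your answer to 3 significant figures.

13.9 g

Q = 0.696 × 31104 = 21650 C
n(e⁻) = 21650 / 96500 = 0.2244 mol
Pb²⁺ + 2e⁻ → Pb, so theoretical m(Pb) = 0.1122 × 207.2 = 23.25 g
Actual mass = 59.9% × 23.25 = 13.9 g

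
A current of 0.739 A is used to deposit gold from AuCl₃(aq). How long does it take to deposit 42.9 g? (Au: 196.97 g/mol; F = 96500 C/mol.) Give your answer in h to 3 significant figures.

23.7 h

n(Au) = 42.9 / 196.97 = 0.2178 mol
Au³⁺ + 3e⁻ → Au, so n(e⁻) = 3 × 0.2178 = 0.6534 mol
Q = 0.6534 × 96500 = 63050 C
t = Q / I = 63050 / 0.739 = 85320 s = 23.7 h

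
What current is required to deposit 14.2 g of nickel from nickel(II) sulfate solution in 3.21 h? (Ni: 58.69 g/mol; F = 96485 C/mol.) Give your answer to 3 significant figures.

4.04 A

n(Ni) = 14.2 / 58.69 = 0.2419 mol
Ni²⁺ + 2e⁻ → Ni, so n(e⁻) = 2 × 0.2419 = 0.4838 mol
Q = 0.4838 × 96485 = 46680 C
I = Q / t = 46680 / 11556 s = 4.04 A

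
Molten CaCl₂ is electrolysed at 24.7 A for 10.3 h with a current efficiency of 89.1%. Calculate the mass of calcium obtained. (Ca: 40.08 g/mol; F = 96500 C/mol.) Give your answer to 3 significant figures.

Q = 24.7 × 37080 = 9.159×10^5 C
n(e⁻) = 9.159×10^5 / 96500 = 9.491 mol
Ca²⁺ + 2e⁻ → Ca, so theoretical m(Ca) = 4.746 × 40.08 = 190.2 g
Actual mass = 89.1% × 190.2 = 169 g

169 g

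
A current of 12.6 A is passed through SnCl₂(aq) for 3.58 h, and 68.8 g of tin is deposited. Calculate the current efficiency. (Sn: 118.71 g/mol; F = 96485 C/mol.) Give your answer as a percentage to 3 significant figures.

Q = 12.6 × 12888 = 1.624×10^5 C
n(e⁻) = 1.624×10^5 / 96485 = 1.683 mol
Sn²⁺ + 2e⁻ → Sn, so theoretical n(Sn) = 0.8415 mol → 99.89 g
Efficiency = 68.8 / 99.89 = 0.6888 = 68.9%

68.9%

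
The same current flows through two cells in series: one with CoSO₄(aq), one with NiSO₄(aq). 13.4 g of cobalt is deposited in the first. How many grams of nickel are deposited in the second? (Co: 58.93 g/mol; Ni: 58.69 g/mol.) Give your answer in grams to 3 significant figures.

n(Co) = 13.4 / 58.93 = 0.2274 mol
Co²⁺ + 2e⁻ → Co, so n(e⁻) = 2 × 0.2274 = 0.4548 mol
Since the cells are in series, n(e⁻) in the Ni cell is also 0.4548 mol.
Ni²⁺ + 2e⁻ → Ni, so n(Ni) = 0.4548 / 2 = 0.2274 mol
m(Ni) = 0.2274 × 58.69 = 13.3 g

13.3 g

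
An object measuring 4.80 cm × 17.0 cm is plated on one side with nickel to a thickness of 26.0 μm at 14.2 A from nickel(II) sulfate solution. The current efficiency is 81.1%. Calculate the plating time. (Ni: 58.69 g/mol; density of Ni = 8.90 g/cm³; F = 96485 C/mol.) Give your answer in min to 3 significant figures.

Plated area = 4.80 × 17.0 = 81.60 cm²
Volume = 81.60 × 26.0×10⁻⁴ cm = 0.2122 cm³
m(Ni) = 0.2122 × 8.90 = 1.889 g
n(Ni) = 1.889 / 58.69 = 0.03219 mol; n(e⁻) = 2 × 0.03219 = 0.06438 mol
Q = 0.06438 × 96485 / 0.811 = 7659 C
t = 7659 / 14.2 = 539.4 s = 8.99 min

8.99 min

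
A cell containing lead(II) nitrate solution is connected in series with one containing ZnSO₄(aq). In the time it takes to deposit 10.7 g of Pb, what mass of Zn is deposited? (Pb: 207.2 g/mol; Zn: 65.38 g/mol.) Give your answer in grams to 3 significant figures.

3.38 g

n(Pb) = 10.7 / 207.2 = 0.05164 mol
Pb²⁺ + 2e⁻ → Pb, so n(e⁻) = 2 × 0.05164 = 0.1033 mol
In series, the same 0.1033 mol of electrons flows through the second cell.
Zn²⁺ + 2e⁻ → Zn, so n(Zn) = 0.1033 / 2 = 0.05165 mol
m(Zn) = 0.05165 × 65.38 = 3.38 g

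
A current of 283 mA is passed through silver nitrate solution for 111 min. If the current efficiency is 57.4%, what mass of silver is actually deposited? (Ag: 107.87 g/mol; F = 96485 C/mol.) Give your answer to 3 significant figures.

Q = 0.283 × 6660 = 1885 C
n(e⁻) = 1885 / 96485 = 0.01954 mol
Ag⁺ + e⁻ → Ag, so theoretical m(Ag) = 0.01954 × 107.87 = 2.108 g
Actual mass = 57.4% × 2.108 = 1.21 g

1.21 g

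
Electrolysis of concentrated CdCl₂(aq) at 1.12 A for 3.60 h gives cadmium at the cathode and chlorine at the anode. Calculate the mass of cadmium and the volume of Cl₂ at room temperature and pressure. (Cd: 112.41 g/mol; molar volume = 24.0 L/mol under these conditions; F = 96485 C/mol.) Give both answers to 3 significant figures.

Q = 1.12 × 12960 = 14520 C; n(e⁻) = 14520 / 96485 = 0.1505 mol
Cathode: Cd²⁺ + 2e⁻ → Cd → n(Cd) = 0.1505/2 = 0.07525 mol → 8.46 g
Anode: 2Cl⁻ → Cl₂ + 2e⁻ → n(Cl₂) = 0.1505/2 = 0.07525 mol → 1.81 L

8.46 g Cd; 1.81 L Cl₂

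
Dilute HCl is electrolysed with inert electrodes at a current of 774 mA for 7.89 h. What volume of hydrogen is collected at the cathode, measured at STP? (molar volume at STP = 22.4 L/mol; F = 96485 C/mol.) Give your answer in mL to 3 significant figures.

2550 mL

Q = 0.774 A × 28404 s = 21980 C
n(e⁻) = Q/F = 21980/96485 = 0.2278 mol
2H⁺ + 2e⁻ → H₂, so n(H₂) = 0.2278 / 2 = 0.1139 mol
V = 0.1139 × 22.4 = 2.551 L
= 2550 mL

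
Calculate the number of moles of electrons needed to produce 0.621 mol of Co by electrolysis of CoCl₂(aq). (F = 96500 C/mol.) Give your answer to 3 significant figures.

Co²⁺ + 2e⁻ → Co, so n(e⁻) = 2 × 0.621 = 1.242 mol

1.24 mol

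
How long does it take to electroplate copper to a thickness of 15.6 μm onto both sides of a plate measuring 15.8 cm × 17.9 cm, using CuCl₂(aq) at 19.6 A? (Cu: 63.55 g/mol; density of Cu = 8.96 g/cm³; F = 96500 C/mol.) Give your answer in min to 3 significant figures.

Plated area = 2 × 15.8 × 17.9 = 565.6 cm²
Volume = 565.6 × 15.6×10⁻⁴ cm = 0.8823 cm³
m(Cu) = 0.8823 × 8.96 = 7.905 g
n(Cu) = 7.905 / 63.55 = 0.1244 mol; n(e⁻) = 2 × 0.1244 = 0.2488 mol
Q = 0.2488 × 96500 = 24010 C
t = 24010 / 19.6 = 1225 s = 20.4 min

20.4 min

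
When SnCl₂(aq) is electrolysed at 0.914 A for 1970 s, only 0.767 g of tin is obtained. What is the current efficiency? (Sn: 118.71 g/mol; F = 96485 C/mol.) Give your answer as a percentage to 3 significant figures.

Q = 0.914 × 1970 = 1801 C
n(e⁻) = 1801 / 96485 = 0.01867 mol
Sn²⁺ + 2e⁻ → Sn, so theoretical n(Sn) = 0.009335 mol → 1.108 g
Efficiency = 0.767 / 1.108 = 0.6922 = 69.2%

69.2%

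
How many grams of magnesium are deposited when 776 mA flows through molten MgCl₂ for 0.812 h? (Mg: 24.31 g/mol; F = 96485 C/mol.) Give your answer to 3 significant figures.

0.286 g

Charge passed = 0.776 × 2923.2 = 2268 C
n(e⁻) = Q/F = 2268/96485 = 0.02351 mol
Mg²⁺ + 2e⁻ → Mg, so n(Mg) = 0.02351 / 2 = 0.01176 mol
m = 0.01176 × 24.31 = 0.286 g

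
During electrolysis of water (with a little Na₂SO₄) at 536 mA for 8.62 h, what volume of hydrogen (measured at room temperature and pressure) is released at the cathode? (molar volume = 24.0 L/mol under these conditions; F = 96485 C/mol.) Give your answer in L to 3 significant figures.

Q = It = 0.536 × 31032 = 16630 C
Moles of electrons = 16630 / 96485 = 0.1724 mol
2H⁺ + 2e⁻ → H₂, so n(H₂) = 0.1724 / 2 = 0.08620 mol
V = 0.08620 × 24.0 = 2.069 L

2.07 L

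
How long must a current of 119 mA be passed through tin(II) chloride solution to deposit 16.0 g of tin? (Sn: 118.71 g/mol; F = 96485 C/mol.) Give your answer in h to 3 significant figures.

n(Sn) = 16.0 / 118.71 = 0.1348 mol
Sn²⁺ + 2e⁻ → Sn, so n(e⁻) = 2 × 0.1348 = 0.2696 mol
Q = 0.2696 × 96485 = 26010 C
t = Q / I = 26010 / 0.119 = 2.186×10^5 s = 60.7 h

60.7 h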